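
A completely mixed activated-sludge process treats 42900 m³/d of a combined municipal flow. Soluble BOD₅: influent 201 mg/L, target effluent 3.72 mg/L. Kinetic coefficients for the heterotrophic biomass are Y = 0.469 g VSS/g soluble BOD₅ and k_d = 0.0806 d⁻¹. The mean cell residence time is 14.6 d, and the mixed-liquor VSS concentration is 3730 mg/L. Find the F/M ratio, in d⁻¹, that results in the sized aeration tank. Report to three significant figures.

F/M ≈ 0.324 d⁻¹

Rearranging the biomass balance for a CMAS with decay, V = Y·Q·ΔS·θ_c / [X·(1+k_d θ_c)] = 0.469 × 42900 × (201 − 3.72) × 14.6 / [3730 × (1 + 0.0806 × 14.6)] = 5.8×10^7 / 8119 = 7138 m³.
F/M = applied load / biomass = Q·S₀/(V·X) = 42900 × 201 / (7138 × 3730) = 0.3239 d⁻¹.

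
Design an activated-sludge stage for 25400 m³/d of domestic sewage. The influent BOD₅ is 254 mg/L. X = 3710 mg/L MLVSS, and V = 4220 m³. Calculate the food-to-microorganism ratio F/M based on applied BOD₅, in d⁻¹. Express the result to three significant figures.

Food-to-microorganism ratio F/M = Q S₀ / (V X) = 25400 × 254 / (4220 × 3710) = 0.4121 d⁻¹.

F/M ≈ 0.412 d⁻¹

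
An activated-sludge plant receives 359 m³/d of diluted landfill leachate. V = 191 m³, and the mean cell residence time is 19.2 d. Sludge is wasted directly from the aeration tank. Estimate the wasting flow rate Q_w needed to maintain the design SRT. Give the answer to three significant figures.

Q_w ≈ 9.95 m³/d

For wasting at MLVSS concentration, Q_w = V/θ_c = 191.0/19.2 = 9.948 m³/d.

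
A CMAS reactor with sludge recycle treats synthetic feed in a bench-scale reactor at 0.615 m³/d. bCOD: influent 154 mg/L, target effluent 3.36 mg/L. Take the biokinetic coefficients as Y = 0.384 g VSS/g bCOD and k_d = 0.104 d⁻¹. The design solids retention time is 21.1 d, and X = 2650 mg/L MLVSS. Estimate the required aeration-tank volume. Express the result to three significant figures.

Steady-state biomass mass balance: V·X·(1 + k_d·θ_c) = Y·Q·(S₀ − S)·θ_c, so V = 0.384 × 0.615 × (154 − 3.36) × 21.1 / [2650 × (1 + 0.104 × 21.1)] = 7.51×10^2 / 8465 = 0.08867 m³.

V ≈ 0.0887 m³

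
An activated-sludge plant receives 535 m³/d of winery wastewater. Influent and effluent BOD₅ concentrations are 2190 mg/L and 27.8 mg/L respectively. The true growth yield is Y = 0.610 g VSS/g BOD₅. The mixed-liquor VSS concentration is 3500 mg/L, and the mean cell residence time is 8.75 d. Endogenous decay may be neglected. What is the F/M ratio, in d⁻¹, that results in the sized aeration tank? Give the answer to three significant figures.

F/M ≈ 0.190 d⁻¹

Biomass mass balance (decay neglected): V·X = Y·Q·(S₀ − S)·θ_c, so V = 0.610 × 535 × (2190 − 27.8) × 8.75 / 3500 = 1764 m³.
F/M = Q·S₀ / (V·X) = 535 × 2190 / (1764 × 3500) = 0.1898 g BOD₅·(g VSS·d)⁻¹.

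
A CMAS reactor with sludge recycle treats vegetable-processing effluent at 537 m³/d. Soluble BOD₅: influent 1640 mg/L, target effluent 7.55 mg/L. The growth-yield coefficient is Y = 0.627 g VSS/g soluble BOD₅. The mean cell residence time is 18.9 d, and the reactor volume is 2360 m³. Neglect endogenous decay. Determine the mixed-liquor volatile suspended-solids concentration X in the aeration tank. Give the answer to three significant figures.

From V·X = Y·Q·(S₀ − S)·θ_c (decay neglected): X = 0.627 × 537 × (1640 − 7.55) × 18.9 / 2360 = 4402 mg/L.

X ≈ 4400 mg/L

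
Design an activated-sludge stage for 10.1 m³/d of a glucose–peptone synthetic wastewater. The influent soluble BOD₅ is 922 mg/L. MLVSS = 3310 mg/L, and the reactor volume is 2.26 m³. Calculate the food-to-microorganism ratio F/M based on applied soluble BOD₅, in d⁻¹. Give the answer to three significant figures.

F/M ≈ 1.24 d⁻¹

F/M = applied load / biomass = Q·S₀/(V·X) = 10.1 × 922 / (2.260 × 3310) = 1.245 d⁻¹.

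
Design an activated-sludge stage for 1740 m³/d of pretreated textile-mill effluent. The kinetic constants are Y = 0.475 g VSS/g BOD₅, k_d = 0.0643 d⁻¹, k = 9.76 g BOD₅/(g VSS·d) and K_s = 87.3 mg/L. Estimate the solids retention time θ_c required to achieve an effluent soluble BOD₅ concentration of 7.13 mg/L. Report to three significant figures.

At the target effluent, Y k S/(K_s+S) = 0.475×9.76×7.13/94.43 = 0.3500 d⁻¹.
θ_c = 1/(μ − k_d) = 1/(0.3500 − 0.0643) = 1/0.2857 = 3.500 d.

θ_c ≈ 3.50 d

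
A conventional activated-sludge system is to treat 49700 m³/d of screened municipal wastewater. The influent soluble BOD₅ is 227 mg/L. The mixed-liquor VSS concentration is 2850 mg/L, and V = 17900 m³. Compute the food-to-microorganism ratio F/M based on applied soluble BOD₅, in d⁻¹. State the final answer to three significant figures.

F/M ≈ 0.221 d⁻¹

F/M = applied load / biomass = Q·S₀/(V·X) = 49700 × 227 / (17900 × 2850) = 0.2211 d⁻¹.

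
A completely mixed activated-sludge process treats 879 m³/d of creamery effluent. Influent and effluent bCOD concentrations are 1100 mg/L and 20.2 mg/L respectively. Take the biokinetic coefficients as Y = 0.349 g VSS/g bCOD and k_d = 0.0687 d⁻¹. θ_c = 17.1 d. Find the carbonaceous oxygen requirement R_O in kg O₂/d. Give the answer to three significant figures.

R_O ≈ 733 kg O₂/d

Y_obs = Y / (1 + k_d θ_c) = 0.349 / (1 + 0.0687 × 17.1) = 0.349 / 2.175 = 0.1605.
Mass of bCOD removed per day: Q(S₀ − S) = 879 × 1080 g/m³ = 949.1 kg/d.
Biomass synthesised: P_X = Y_obs × 949.1 = 152.3 kg VSS/d.
R_O = Q·(S₀ − S) − 1.42·P_X = 949.1 − 1.42 × 152.3 = 732.9 kg O₂/d.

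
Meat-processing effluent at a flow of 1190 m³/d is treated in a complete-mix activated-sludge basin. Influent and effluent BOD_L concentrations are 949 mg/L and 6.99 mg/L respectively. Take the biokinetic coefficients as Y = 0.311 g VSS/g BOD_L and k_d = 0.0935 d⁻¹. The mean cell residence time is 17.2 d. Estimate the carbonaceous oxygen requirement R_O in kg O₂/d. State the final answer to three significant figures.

R_O ≈ 931 kg O₂/d

Observed yield with endogenous decay: Y_obs = Y / (1 + k_d·θ_c) = 0.311 / (1 + 0.0935 × 17.2) = 0.311 / 2.608 = 0.1192 g VSS/g BOD_L.
Substrate removed = Q·(S₀ − S) = 1190 m³/d × (949 − 6.99) g/m³ = 1.12×10^6 g/d = 1121 kg/d.
Biomass synthesised: P_X = Y_obs × 1121 = 133.7 kg VSS/d.
R_O = Q·ΔS − 1.42 P_X = 1121 − 189.8 = 931.2 kg O₂/d.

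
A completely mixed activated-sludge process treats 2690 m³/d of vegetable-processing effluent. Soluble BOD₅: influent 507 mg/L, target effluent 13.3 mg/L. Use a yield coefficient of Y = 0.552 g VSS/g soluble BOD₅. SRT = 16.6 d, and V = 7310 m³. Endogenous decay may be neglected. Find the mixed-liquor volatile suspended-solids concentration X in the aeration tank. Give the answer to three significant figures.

X = Y·Q·ΔS·θ_c / V = 0.552 × 2690 × (507 − 13.3) × 16.6 / 7310 = 1665 mg/L.

X ≈ 1660 mg/L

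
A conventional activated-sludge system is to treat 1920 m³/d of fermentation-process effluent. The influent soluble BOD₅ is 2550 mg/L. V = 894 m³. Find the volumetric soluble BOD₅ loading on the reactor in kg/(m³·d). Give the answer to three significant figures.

Volumetric loading L_v = Q·S₀ / V = 1920 × 2550 g/m³ / 894.0 m³ = 5477 g/(m³·d) = 5.477 kg soluble BOD₅/(m³·d).

L_v ≈ 5.48 kg soluble BOD₅/(m³·d)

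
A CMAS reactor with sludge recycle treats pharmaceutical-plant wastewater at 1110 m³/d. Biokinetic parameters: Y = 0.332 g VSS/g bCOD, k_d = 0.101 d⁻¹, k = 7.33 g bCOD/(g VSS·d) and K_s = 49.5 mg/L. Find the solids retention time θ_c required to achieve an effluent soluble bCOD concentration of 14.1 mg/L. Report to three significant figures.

Specific growth rate at S = 14.1 mg/L: μ = YkS/(K_s+S) = 0.332·7.33·14.1/(49.5+14.1) = 0.5395 d⁻¹.
Then 1/θ_c = μ − k_d = 0.5395 − 0.101 = 0.4385 d⁻¹, giving θ_c = 2.280 d.

θ_c ≈ 2.28 d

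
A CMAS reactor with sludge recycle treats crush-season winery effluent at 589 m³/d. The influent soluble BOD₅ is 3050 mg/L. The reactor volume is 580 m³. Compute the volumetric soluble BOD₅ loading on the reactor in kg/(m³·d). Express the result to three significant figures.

Applied soluble BOD₅ load per unit volume = Q·S₀/V = (589 × 3050/1000)/580.0 = 3.097 kg soluble BOD₅·m⁻³·d⁻¹.

L_v ≈ 3.10 kg soluble BOD₅/(m³·d)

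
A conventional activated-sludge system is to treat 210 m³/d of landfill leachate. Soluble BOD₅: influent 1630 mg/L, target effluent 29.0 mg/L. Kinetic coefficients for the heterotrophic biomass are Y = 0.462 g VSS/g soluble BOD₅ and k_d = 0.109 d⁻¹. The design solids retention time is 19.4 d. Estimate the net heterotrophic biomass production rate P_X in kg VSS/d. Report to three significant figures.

P_X ≈ 49.9 kg VSS/d

Observed yield with endogenous decay: Y_obs = Y / (1 + k_d·θ_c) = 0.462 / (1 + 0.109 × 19.4) = 0.462 / 3.115 = 0.1483 g VSS/g soluble BOD₅.
Q·(S₀ − S) = 210 × (1630 − 29.0) × 10⁻³ = 336.2 kg/d removed.
Net biomass production P_X = Y_obs × Q·(S₀ − S) = 0.1483 × 336.2 = 49.87 kg VSS/d.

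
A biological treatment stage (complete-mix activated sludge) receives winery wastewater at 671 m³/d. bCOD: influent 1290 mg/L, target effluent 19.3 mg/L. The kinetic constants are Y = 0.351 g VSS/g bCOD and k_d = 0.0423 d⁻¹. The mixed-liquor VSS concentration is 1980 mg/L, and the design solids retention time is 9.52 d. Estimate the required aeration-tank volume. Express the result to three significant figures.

V ≈ 1030 m³

From the SRT design equation V = Y Q (S₀−S) θ_c / [X (1 + k_d θ_c)] = 0.351 × 671 × (1290 − 19.3) × 9.52 / [1980 × (1 + 0.0423 × 9.52)] = 2.85×10^6 / 2777 = 1026 m³.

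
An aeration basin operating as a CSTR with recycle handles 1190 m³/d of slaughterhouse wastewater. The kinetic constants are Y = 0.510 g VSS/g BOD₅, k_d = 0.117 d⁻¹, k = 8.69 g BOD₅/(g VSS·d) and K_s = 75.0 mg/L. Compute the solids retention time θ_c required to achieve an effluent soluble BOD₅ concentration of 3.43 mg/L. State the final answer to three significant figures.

θ_c ≈ 13.0 d

From 1/θ_c = Y·k·S/(K_s + S) − k_d: Y·k·S/(K_s+S) = 0.510 × 8.69 × 3.43 / (75.0 + 3.43) = 0.1938 d⁻¹.
Then 1/θ_c = μ − k_d = 0.1938 − 0.117 = 0.07682 d⁻¹, giving θ_c = 13.02 d.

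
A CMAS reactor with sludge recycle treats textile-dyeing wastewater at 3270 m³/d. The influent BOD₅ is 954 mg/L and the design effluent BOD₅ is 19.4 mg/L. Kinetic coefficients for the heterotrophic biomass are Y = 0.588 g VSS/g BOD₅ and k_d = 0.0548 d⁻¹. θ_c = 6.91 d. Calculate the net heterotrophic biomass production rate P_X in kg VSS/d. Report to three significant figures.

P_X ≈ 1300 kg VSS/d

The observed yield is Y_obs = Y/(1 + k_d·θ_c) = 0.588 / (1 + 0.0548 × 6.91) = 0.588 / 1.379 = 0.4265 g VSS per g BOD₅ removed.
Substrate removed = Q·(S₀ − S) = 3270 m³/d × (954 − 19.4) g/m³ = 3.06×10^6 g/d = 3056 kg/d.
P_X = Y_obs · Q(S₀ − S) = 0.4265 × 3056 = 1303 kg VSS/d.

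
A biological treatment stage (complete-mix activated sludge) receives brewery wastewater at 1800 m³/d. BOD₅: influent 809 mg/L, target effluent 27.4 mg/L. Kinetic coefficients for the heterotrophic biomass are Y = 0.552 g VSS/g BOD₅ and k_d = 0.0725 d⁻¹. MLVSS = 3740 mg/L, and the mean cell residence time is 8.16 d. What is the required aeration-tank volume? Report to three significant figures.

V ≈ 1060 m³

From the SRT design equation V = Y Q (S₀−S) θ_c / [X (1 + k_d θ_c)] = 0.552 × 1800 × (809 − 27.4) × 8.16 / [3740 × (1 + 0.0725 × 8.16)] = 6.34×10^6 / 5953 = 1065 m³.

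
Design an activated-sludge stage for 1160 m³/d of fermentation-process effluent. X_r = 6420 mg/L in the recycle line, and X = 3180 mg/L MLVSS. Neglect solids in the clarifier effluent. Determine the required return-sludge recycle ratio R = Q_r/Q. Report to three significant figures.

Mass balance around the secondary clarifier (neglecting effluent solids): R = X / (X_r − X) = 3180 / (6420 − 3180) = 0.9815.

R ≈ 0.981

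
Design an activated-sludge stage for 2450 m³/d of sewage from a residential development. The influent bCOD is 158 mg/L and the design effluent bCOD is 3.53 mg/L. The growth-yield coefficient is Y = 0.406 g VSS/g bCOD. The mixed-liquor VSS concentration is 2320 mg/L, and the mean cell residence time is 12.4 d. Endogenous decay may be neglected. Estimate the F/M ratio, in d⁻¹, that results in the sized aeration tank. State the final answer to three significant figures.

Biomass mass balance (decay neglected): V·X = Y·Q·(S₀ − S)·θ_c, so V = 0.406 × 2450 × (158 − 3.53) × 12.4 / 2320 = 821.2 m³.
F/M = Q·S₀ / (V·X) = 2450 × 158 / (821.2 × 2320) = 0.2032 g bCOD·(g VSS·d)⁻¹.

F/M ≈ 0.203 d⁻¹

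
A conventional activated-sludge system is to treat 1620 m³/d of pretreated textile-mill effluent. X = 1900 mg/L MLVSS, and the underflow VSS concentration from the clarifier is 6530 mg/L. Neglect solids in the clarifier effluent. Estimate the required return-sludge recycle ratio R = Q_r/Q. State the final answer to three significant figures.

Mass balance around the secondary clarifier (neglecting effluent solids): R = X / (X_r − X) = 1900 / (6530 − 1900) = 0.4104.

R ≈ 0.410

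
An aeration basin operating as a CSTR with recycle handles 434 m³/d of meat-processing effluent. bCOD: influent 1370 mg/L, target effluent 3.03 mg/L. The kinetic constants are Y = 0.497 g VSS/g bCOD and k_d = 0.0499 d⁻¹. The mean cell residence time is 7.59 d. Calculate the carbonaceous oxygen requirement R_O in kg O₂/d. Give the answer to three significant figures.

R_O ≈ 290 kg O₂/d

Y_obs = Y / (1 + k_d θ_c) = 0.497 / (1 + 0.0499 × 7.59) = 0.497 / 1.379 = 0.3605.
Substrate removed = Q·(S₀ − S) = 434 m³/d × (1370 − 3.03) g/m³ = 5.93×10^5 g/d = 593.3 kg/d.
Net sludge production P_X = 0.3605 × 593.3 = 213.9 kg VSS/d.
Carbonaceous O₂ demand = substrate oxidised − cell-mass equivalent = 593.3 − 1.42 × 213.9 = 289.6 kg O₂/d.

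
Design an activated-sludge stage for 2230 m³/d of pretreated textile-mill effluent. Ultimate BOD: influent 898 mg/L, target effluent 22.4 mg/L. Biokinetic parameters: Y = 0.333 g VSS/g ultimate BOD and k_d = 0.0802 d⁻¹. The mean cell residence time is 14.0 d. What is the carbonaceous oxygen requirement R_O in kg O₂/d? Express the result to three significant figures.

Correct the yield for decay: Y_obs = Y/(1 + k_d θ_c) = 0.333 / (1 + 0.0802 × 14.0) = 0.333 / 2.123 = 0.1569.
Q·(S₀ − S) = 2230 × (898 − 22.4) × 10⁻³ = 1953 kg/d removed.
Net sludge production P_X = 0.1569 × 1953 = 306.3 kg VSS/d.
Carbonaceous O₂ demand = substrate oxidised − cell-mass equivalent = 1953 − 1.42 × 306.3 = 1518 kg O₂/d.

R_O ≈ 1520 kg O₂/d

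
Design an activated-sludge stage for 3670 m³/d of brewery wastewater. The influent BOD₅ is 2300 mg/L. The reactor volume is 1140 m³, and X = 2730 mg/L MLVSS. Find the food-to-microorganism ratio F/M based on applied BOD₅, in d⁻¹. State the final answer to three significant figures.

F/M = Q·S₀ / (V·X) = 3670 × 2300 / (1140 × 2730) = 2.712 g BOD₅·(g VSS·d)⁻¹.

F/M ≈ 2.71 d⁻¹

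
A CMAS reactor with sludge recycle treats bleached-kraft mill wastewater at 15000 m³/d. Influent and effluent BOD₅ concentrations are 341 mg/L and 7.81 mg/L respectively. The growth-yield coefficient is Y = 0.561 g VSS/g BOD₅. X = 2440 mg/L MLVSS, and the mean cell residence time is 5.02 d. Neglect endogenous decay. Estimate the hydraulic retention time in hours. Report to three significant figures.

V·X = Y·Q·ΔS·θ_c gives V = 0.561 × 15000 × (341 − 7.81) × 5.02 / 2440 = 5768 m³.
HRT = V/Q = 5768 m³ / 15000 m³·d⁻¹ = 0.3846 d × 24 = 9.230 h.

τ ≈ 9.23 h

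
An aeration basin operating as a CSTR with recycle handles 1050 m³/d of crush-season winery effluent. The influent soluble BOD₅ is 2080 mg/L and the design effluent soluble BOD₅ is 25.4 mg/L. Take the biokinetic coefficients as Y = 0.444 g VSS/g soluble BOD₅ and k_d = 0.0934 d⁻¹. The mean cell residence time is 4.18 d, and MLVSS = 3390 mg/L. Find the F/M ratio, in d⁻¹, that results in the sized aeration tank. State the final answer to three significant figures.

F/M ≈ 0.758 d⁻¹

Steady-state biomass mass balance: V·X·(1 + k_d·θ_c) = Y·Q·(S₀ − S)·θ_c, so V = 0.444 × 1050 × (2080 − 25.4) × 4.18 / [3390 × (1 + 0.0934 × 4.18)] = 4×10^6 / 4713 = 849.4 m³.
F/M = Q·S₀ / (V·X) = 1050 × 2080 / (849.4 × 3390) = 0.7584 g soluble BOD₅·(g VSS·d)⁻¹.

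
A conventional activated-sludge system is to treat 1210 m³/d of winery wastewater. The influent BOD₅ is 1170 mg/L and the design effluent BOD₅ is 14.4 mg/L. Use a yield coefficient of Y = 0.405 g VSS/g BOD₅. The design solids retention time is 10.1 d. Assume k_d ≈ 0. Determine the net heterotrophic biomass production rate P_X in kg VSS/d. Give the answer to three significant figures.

Since k_d ≈ 0, Y_obs = Y = 0.405 g VSS/g BOD₅.
Substrate removed = Q·(S₀ − S) = 1210 m³/d × (1170 − 14.4) g/m³ = 1.4×10^6 g/d = 1398 kg/d.
Biomass produced: P_X = Y_obs·Q·ΔS = 0.4050 × 1398 ≈ 566.3 kg VSS/d.

P_X ≈ 566 kg VSS/d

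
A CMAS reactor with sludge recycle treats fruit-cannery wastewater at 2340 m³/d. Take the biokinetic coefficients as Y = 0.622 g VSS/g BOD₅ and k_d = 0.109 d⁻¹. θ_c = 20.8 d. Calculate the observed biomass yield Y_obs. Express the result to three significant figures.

Correct the yield for decay: Y_obs = Y/(1 + k_d θ_c) = 0.622 / (1 + 0.109 × 20.8) = 0.622 / 3.267 = 0.1904.

Y_obs ≈ 0.190 g VSS/g BOD₅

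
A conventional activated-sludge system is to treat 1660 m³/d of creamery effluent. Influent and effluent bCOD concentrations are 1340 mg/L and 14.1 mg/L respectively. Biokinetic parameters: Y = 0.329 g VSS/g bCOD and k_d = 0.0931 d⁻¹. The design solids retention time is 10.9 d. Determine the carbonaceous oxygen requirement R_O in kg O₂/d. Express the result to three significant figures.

The observed yield is Y_obs = Y/(1 + k_d·θ_c) = 0.329 / (1 + 0.0931 × 10.9) = 0.329 / 2.015 = 0.1633 g VSS per g bCOD removed.
Substrate removed = Q·(S₀ − S) = 1660 m³/d × (1340 − 14.1) g/m³ = 2.2×10^6 g/d = 2201 kg/d.
Biomass synthesised: P_X = Y_obs × 2201 = 359.4 kg VSS/d.
Carbonaceous O₂ demand = substrate oxidised − cell-mass equivalent = 2201 − 1.42 × 359.4 = 1691 kg O₂/d.

R_O ≈ 1690 kg O₂/d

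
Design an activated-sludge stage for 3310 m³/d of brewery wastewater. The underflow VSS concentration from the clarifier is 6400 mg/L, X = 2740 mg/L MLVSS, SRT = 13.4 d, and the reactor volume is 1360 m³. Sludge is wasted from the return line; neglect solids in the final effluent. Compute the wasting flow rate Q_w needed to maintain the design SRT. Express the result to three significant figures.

θ_c = V·X/(Q_w·X_r) when wasting from the recycle, so Q_w = V·X/(θ_c·X_r) = 1360 × 2740 / (13.4 × 6400) = 43.45 m³/d.

Q_w ≈ 43.5 m³/d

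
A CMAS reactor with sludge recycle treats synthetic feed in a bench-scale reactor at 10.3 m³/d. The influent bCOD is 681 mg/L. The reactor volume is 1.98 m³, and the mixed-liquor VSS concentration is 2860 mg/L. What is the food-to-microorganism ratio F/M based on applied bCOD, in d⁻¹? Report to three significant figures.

F/M = Q·S₀ / (V·X) = 10.3 × 681 / (1.980 × 2860) = 1.239 g bCOD·(g VSS·d)⁻¹.

F/M ≈ 1.24 d⁻¹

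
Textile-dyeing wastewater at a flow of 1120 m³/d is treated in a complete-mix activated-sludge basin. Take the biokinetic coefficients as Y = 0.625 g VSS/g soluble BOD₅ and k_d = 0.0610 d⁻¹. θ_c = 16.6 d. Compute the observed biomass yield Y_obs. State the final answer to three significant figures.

Y_obs ≈ 0.311 g VSS/g soluble BOD₅

Observed yield with endogenous decay: Y_obs = Y / (1 + k_d·θ_c) = 0.625 / (1 + 0.0610 × 16.6) = 0.625 / 2.013 = 0.3105 g VSS/g soluble BOD₅.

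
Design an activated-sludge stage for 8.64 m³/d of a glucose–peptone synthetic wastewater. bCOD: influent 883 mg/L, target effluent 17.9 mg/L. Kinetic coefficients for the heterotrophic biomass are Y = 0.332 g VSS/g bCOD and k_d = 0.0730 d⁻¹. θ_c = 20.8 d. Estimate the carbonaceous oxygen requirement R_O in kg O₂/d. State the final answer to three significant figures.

R_O ≈ 6.08 kg O₂/d

Y_obs = Y / (1 + k_d θ_c) = 0.332 / (1 + 0.0730 × 20.8) = 0.332 / 2.518 = 0.1318.
Substrate removed = Q·(S₀ − S) = 8.64 m³/d × (883 − 17.9) g/m³ = 7.47×10^3 g/d = 7.474 kg/d.
P_X = Y_obs·Q·(S₀ − S) = 0.1318 × 7.474 = 0.9854 kg VSS/d.
Carbonaceous O₂ demand = substrate oxidised − cell-mass equivalent = 7.474 − 1.42 × 0.9854 = 6.075 kg O₂/d.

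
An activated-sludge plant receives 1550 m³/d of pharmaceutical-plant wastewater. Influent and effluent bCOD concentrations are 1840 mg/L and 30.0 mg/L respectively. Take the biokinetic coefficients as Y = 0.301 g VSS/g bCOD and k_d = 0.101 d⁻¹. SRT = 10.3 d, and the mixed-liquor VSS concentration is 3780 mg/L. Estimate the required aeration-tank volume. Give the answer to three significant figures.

V ≈ 1130 m³

Rearranging the biomass balance for a CMAS with decay, V = Y·Q·ΔS·θ_c / [X·(1+k_d θ_c)] = 0.301 × 1550 × (1840 − 30.0) × 10.3 / [3780 × (1 + 0.101 × 10.3)] = 8.7×10^6 / 7712 = 1128 m³.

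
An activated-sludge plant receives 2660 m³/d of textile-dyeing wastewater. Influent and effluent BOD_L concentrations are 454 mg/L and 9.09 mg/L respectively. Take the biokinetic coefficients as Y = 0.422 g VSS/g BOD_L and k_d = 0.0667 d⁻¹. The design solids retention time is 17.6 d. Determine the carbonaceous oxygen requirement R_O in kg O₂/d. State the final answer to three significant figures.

R_O ≈ 857 kg O₂/d

Correct the yield for decay: Y_obs = Y/(1 + k_d θ_c) = 0.422 / (1 + 0.0667 × 17.6) = 0.422 / 2.174 = 0.1941.
Q·(S₀ − S) = 2660 × (454 − 9.09) × 10⁻³ = 1183 kg/d removed.
Net sludge production P_X = 0.1941 × 1183 = 229.7 kg VSS/d.
R_O = Q·(S₀ − S) − 1.42·P_X = 1183 − 1.42 × 229.7 = 857.2 kg O₂/d.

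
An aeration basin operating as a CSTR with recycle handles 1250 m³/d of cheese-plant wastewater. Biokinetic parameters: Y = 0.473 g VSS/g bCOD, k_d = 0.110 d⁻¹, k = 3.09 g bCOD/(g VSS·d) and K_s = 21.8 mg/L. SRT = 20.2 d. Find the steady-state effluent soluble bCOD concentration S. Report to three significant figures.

S ≈ 2.67 mg/L

For a completely mixed reactor with recycle the Lawrence–McCarty relation gives S = K_s·(1 + k_d·θ_c) / [θ_c·(Y·k − k_d) − 1] = 21.8 × (1 + 0.110 × 20.2) / [20.2 × (0.473 × 3.09 − 0.110) − 1] = 70.24 / 26.30 = 2.671 mg/L.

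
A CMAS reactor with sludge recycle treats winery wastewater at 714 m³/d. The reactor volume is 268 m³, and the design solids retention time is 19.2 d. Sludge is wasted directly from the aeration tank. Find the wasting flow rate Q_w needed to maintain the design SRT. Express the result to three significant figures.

Q_w ≈ 14.0 m³/d

Wasting from the aeration tank: Q_w = V / θ_c = 268.0 / 19.2 = 13.96 m³/d.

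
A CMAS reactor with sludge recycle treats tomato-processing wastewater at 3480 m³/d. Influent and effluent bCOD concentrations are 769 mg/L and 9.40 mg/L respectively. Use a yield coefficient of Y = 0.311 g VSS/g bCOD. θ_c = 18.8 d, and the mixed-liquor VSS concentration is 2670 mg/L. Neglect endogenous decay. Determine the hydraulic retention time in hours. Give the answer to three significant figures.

τ ≈ 39.9 h

V·X = Y·Q·ΔS·θ_c gives V = 0.311 × 3480 × (769 − 9.40) × 18.8 / 2670 = 5789 m³.
τ = V/Q = 5789/3480 = 1.663 d, or 39.92 h.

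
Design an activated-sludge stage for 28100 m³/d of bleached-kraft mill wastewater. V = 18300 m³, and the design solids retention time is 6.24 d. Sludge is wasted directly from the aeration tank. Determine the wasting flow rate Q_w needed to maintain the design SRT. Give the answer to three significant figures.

For wasting at MLVSS concentration, Q_w = V/θ_c = 18300/6.24 = 2933 m³/d.

Q_w ≈ 2930 m³/d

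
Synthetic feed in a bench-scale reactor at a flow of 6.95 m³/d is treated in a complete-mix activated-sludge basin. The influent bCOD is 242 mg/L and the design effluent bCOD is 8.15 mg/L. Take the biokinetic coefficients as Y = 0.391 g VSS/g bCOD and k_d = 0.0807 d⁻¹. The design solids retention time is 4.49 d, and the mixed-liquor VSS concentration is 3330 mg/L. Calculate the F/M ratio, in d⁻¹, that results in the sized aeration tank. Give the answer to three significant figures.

F/M ≈ 0.803 d⁻¹

Steady-state biomass mass balance: V·X·(1 + k_d·θ_c) = Y·Q·(S₀ − S)·θ_c, so V = 0.391 × 6.95 × (242 − 8.15) × 4.49 / [3330 × (1 + 0.0807 × 4.49)] = 2.85×10^3 / 4537 = 0.6289 m³.
Food-to-microorganism ratio F/M = Q S₀ / (V X) = 6.95 × 242 / (0.6289 × 3330) = 0.8030 d⁻¹.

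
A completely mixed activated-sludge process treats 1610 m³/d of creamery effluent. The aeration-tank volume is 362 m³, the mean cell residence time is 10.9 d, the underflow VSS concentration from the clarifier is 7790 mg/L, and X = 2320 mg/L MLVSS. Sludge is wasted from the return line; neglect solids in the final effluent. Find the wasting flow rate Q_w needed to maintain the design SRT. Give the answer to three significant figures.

Q_w ≈ 9.89 m³/d

Q_w = (V·X)/(θ_c X_r) = 362.0 × 2320 / (10.9 × 7790) = 9.891 m³/d.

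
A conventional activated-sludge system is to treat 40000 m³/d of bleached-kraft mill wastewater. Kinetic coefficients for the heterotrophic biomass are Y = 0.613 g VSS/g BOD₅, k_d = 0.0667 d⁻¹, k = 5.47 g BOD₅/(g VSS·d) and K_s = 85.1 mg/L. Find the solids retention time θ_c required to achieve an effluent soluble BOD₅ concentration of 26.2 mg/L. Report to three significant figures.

At the target effluent, Y k S/(K_s+S) = 0.613×5.47×26.2/111.3 = 0.7893 d⁻¹.
1/θ_c = 0.7893 − 0.0667 = 0.7226 d⁻¹, so θ_c = 1.384 d.

θ_c ≈ 1.38 d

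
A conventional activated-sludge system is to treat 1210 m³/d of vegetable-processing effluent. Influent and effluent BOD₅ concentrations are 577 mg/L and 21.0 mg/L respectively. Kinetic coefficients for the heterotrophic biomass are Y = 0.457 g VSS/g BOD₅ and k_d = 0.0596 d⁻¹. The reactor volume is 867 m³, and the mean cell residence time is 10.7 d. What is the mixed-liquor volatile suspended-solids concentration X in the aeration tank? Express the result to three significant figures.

X ≈ 2320 mg/L

Solving the biomass balance for X: X = Y Q (S₀−S) θ_c / [V (1+k_d θ_c)] = 0.457 × 1210 × (577 − 21.0) × 10.7 / [867 × (1 + 0.0596 × 10.7)] = 2317 mg/L.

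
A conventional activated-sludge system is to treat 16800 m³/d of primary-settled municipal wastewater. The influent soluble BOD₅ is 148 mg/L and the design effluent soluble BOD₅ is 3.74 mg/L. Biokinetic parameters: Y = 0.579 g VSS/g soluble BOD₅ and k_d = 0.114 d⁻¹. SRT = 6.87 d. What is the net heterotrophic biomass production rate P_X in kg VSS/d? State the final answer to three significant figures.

P_X ≈ 787 kg VSS/d

Correct the yield for decay: Y_obs = Y/(1 + k_d θ_c) = 0.579 / (1 + 0.114 × 6.87) = 0.579 / 1.783 = 0.3247.
Mass of soluble BOD₅ removed per day: Q(S₀ − S) = 16800 × 144.3 g/m³ = 2424 kg/d.
Net biomass production P_X = Y_obs × Q·(S₀ − S) = 0.3247 × 2424 = 786.9 kg VSS/d.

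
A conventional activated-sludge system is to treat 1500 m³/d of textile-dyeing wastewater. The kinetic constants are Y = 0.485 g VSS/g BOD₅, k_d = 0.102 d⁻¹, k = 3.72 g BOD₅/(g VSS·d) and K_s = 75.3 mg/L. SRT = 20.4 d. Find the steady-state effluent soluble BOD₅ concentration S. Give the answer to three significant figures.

S ≈ 6.88 mg/L

From the Monod/SRT balance for a CMAS, S = K_s·(1+k_d θ_c)/[θ_c·(Y k − k_d) − 1] = 75.3 × (1 + 0.102 × 20.4) / [20.4 × (0.485 × 3.72 − 0.102) − 1] = 232.0 / 33.72 = 6.879 mg/L.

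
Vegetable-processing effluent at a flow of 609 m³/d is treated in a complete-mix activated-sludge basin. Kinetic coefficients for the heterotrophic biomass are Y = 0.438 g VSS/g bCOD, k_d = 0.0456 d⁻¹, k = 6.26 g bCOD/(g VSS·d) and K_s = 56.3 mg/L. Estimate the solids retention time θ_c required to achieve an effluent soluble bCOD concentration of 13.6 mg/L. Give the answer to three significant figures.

From 1/θ_c = Y·k·S/(K_s + S) − k_d: Y·k·S/(K_s+S) = 0.438 × 6.26 × 13.6 / (56.3 + 13.6) = 0.5335 d⁻¹.
θ_c = 1/(μ − k_d) = 1/(0.5335 − 0.0456) = 1/0.4879 = 2.050 d.

θ_c ≈ 2.05 d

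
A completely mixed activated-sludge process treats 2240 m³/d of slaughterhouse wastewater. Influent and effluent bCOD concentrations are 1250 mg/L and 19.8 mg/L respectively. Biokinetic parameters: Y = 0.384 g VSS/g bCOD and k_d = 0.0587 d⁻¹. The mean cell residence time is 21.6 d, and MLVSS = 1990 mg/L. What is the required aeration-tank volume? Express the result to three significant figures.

V ≈ 5060 m³

Rearranging the biomass balance for a CMAS with decay, V = Y·Q·ΔS·θ_c / [X·(1+k_d θ_c)] = 0.384 × 2240 × (1250 − 19.8) × 21.6 / [1990 × (1 + 0.0587 × 21.6)] = 2.29×10^7 / 4513 = 5064 m³.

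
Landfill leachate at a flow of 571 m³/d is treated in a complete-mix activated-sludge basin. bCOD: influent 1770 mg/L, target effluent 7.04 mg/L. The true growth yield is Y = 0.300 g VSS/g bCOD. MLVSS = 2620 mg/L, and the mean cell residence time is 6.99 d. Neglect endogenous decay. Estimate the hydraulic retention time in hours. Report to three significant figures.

With k_d = 0 the design equation reduces to V = Y Q (S₀−S) θ_c / X = 0.300 × 571 × (1770 − 7.04) × 6.99 / 2620 = 805.7 m³.
HRT = V/Q = 805.7 m³ / 571 m³·d⁻¹ = 1.411 d × 24 = 33.86 h.

τ ≈ 33.9 h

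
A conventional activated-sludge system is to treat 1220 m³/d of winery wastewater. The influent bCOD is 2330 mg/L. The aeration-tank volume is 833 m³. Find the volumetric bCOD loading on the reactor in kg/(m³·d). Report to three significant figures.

L_v = Q S₀ / V = 1220 × 2330 × 10⁻³ / 833.0 = 3.412 kg/(m³·d).

L_v ≈ 3.41 kg bCOD/(m³·d)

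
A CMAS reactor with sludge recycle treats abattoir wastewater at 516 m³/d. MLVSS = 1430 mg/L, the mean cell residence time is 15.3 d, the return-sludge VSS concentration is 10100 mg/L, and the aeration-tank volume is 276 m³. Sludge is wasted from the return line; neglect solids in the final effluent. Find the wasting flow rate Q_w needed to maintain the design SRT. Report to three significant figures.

Wasting from the return line (neglecting effluent solids): Q_w = V·X / (θ_c·X_r) = 276.0 × 1430 / (15.3 × 10100) = 2.554 m³/d.

Q_w ≈ 2.55 m³/d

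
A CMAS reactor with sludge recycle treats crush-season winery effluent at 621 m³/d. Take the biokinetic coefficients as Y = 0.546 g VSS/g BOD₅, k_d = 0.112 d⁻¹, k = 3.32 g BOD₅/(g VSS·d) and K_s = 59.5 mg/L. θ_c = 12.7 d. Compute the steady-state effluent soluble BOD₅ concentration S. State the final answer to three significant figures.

S ≈ 7.00 mg/L

From the Monod/SRT balance for a CMAS, S = K_s·(1+k_d θ_c)/[θ_c·(Y k − k_d) − 1] = 59.5 × (1 + 0.112 × 12.7) / [12.7 × (0.546 × 3.32 − 0.112) − 1] = 144.1 / 20.60 = 6.997 mg/L.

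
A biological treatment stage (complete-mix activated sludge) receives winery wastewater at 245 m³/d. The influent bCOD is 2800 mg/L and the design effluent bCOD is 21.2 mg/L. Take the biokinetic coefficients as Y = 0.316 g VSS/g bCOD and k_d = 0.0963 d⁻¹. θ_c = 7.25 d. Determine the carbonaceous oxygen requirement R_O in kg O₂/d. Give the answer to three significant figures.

Correct the yield for decay: Y_obs = Y/(1 + k_d θ_c) = 0.316 / (1 + 0.0963 × 7.25) = 0.316 / 1.698 = 0.1861.
Mass of bCOD removed per day: Q(S₀ − S) = 245 × 2779 g/m³ = 680.8 kg/d.
Net sludge production P_X = 0.1861 × 680.8 = 126.7 kg VSS/d.
Carbonaceous O₂ demand = substrate oxidised − cell-mass equivalent = 680.8 − 1.42 × 126.7 = 500.9 kg O₂/d.

R_O ≈ 501 kg O₂/d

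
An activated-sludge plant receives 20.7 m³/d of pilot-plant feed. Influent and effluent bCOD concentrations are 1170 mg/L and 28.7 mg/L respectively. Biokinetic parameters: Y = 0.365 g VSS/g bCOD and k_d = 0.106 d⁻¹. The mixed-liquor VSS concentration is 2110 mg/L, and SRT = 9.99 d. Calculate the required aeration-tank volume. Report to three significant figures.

Steady-state biomass mass balance: V·X·(1 + k_d·θ_c) = Y·Q·(S₀ − S)·θ_c, so V = 0.365 × 20.7 × (1170 − 28.7) × 9.99 / [2110 × (1 + 0.106 × 9.99)] = 8.61×10^4 / 4344 = 19.83 m³.

V ≈ 19.8 m³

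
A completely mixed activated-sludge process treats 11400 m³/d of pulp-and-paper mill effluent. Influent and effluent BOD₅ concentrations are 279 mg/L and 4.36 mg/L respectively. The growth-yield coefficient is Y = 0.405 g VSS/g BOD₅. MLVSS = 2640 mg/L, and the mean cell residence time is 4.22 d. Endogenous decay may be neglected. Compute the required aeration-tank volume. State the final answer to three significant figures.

V ≈ 2030 m³

With k_d = 0 the design equation reduces to V = Y Q (S₀−S) θ_c / X = 0.405 × 11400 × (279 − 4.36) × 4.22 / 2640 = 2027 m³.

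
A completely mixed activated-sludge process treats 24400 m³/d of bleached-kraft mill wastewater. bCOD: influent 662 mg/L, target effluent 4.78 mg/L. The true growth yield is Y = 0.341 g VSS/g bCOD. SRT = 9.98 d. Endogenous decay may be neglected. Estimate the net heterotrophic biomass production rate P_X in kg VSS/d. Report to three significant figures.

No decay correction is needed, so Y_obs = Y = 0.341.
Q·(S₀ − S) = 24400 × (662 − 4.78) × 10⁻³ = 16036 kg/d removed.
P_X = Y_obs · Q(S₀ − S) = 0.3410 × 16036 = 5468 kg VSS/d.

P_X ≈ 5470 kg VSS/d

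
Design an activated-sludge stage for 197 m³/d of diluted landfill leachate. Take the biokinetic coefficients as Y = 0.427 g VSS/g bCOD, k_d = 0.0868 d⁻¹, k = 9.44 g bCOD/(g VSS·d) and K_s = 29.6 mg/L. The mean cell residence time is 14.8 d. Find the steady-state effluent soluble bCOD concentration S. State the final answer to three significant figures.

From the Monod/SRT balance for a CMAS, S = K_s·(1+k_d θ_c)/[θ_c·(Y k − k_d) − 1] = 29.6 × (1 + 0.0868 × 14.8) / [14.8 × (0.427 × 9.44 − 0.0868) − 1] = 67.63 / 57.37 = 1.179 mg/L.

S ≈ 1.18 mg/L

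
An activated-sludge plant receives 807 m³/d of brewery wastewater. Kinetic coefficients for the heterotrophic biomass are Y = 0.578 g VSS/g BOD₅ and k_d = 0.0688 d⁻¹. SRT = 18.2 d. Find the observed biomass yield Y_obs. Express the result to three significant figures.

Y_obs ≈ 0.257 g VSS/g BOD₅

Observed yield with endogenous decay: Y_obs = Y / (1 + k_d·θ_c) = 0.578 / (1 + 0.0688 × 18.2) = 0.578 / 2.252 = 0.2566 g VSS/g BOD₅.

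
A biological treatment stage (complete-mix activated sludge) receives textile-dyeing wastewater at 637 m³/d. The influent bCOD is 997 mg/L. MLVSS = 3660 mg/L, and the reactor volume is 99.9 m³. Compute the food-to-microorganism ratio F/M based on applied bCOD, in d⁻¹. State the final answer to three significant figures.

F/M ≈ 1.74 d⁻¹

F/M = applied load / biomass = Q·S₀/(V·X) = 637 × 997 / (99.90 × 3660) = 1.737 d⁻¹.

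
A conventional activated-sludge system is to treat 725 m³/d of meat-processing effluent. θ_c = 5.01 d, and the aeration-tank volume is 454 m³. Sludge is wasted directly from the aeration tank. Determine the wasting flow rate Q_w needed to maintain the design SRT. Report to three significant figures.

With mixed-liquor wasting, θ_c = V/Q_w, so Q_w = V/θ_c = 454.0/5.01 = 90.62 m³/d.

Q_w ≈ 90.6 m³/d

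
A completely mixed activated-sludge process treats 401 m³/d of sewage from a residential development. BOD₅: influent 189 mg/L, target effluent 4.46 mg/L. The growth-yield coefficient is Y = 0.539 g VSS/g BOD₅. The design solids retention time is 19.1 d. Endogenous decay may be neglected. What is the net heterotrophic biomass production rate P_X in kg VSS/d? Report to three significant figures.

With endogenous decay neglected, the observed yield equals the true yield: Y_obs = Y = 0.539 g VSS/g BOD₅.
Q·(S₀ − S) = 401 × (189 − 4.46) × 10⁻³ = 74.00 kg/d removed.
Net biomass production P_X = Y_obs × Q·(S₀ − S) = 0.5390 × 74.00 = 39.89 kg VSS/d.

P_X ≈ 39.9 kg VSS/d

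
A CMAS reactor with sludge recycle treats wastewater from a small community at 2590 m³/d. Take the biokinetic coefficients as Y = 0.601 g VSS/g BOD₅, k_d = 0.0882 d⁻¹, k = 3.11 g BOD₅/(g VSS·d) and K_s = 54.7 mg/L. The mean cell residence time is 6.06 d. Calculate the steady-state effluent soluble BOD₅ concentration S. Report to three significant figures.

For a completely mixed reactor with recycle the Lawrence–McCarty relation gives S = K_s·(1 + k_d·θ_c) / [θ_c·(Y·k − k_d) − 1] = 54.7 × (1 + 0.0882 × 6.06) / [6.06 × (0.601 × 3.11 − 0.0882) − 1] = 83.94 / 9.792 = 8.572 mg/L.

S ≈ 8.57 mg/L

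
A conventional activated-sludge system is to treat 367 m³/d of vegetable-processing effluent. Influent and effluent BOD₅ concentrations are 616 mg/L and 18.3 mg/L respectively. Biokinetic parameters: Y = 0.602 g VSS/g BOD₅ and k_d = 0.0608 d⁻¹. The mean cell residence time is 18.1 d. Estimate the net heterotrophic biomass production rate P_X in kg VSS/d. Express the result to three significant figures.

Correct the yield for decay: Y_obs = Y/(1 + k_d θ_c) = 0.602 / (1 + 0.0608 × 18.1) = 0.602 / 2.100 = 0.2866.
Substrate removed = Q·(S₀ − S) = 367 m³/d × (616 − 18.3) g/m³ = 2.19×10^5 g/d = 219.4 kg/d.
Net biomass production P_X = Y_obs × Q·(S₀ − S) = 0.2866 × 219.4 = 62.87 kg VSS/d.

P_X ≈ 62.9 kg VSS/d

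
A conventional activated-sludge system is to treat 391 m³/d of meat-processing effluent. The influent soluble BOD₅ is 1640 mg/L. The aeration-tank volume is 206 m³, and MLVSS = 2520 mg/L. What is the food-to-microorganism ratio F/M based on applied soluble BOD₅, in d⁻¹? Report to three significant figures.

F/M = Q·S₀ / (V·X) = 391 × 1640 / (206.0 × 2520) = 1.235 g soluble BOD₅·(g VSS·d)⁻¹.

F/M ≈ 1.24 d⁻¹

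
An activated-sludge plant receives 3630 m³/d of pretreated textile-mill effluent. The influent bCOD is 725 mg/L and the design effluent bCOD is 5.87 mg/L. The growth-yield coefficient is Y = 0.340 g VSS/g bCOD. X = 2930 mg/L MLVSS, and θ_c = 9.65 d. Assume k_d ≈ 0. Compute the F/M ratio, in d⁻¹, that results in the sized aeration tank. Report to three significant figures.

F/M ≈ 0.307 d⁻¹

Biomass mass balance (decay neglected): V·X = Y·Q·(S₀ − S)·θ_c, so V = 0.340 × 3630 × (725 − 5.87) × 9.65 / 2930 = 2923 m³.
F/M = applied load / biomass = Q·S₀/(V·X) = 3630 × 725 / (2923 × 2930) = 0.3073 d⁻¹.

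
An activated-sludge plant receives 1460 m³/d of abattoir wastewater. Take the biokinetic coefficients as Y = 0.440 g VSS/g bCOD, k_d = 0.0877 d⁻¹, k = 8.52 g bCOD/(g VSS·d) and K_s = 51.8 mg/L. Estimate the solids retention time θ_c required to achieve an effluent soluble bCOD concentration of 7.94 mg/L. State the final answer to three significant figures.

θ_c ≈ 2.44 d

From 1/θ_c = Y·k·S/(K_s + S) − k_d: Y·k·S/(K_s+S) = 0.440 × 8.52 × 7.94 / (51.8 + 7.94) = 0.4983 d⁻¹.
1/θ_c = 0.4983 − 0.0877 = 0.4106 d⁻¹, so θ_c = 2.436 d.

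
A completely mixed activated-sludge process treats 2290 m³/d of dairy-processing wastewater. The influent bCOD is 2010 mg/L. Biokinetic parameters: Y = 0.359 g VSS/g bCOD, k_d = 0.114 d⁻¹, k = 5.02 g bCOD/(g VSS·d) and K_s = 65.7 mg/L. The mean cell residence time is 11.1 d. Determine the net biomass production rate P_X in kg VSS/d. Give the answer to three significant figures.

From the Monod/SRT balance for a CMAS, S = K_s·(1+k_d θ_c)/[θ_c·(Y k − k_d) − 1] = 65.7 × (1 + 0.114 × 11.1) / [11.1 × (0.359 × 5.02 − 0.114) − 1] = 148.8 / 17.74 = 8.390 mg/L.
The observed yield is Y_obs = Y/(1 + k_d·θ_c) = 0.359 / (1 + 0.114 × 11.1) = 0.359 / 2.265 = 0.1585 g VSS per g bCOD removed.
ΔS = 2010 − 8.39 = 2002 mg/L, so the substrate removal rate is 2290 × 2002/1000 = 4584 kg bCOD/d.
Biomass produced: P_X = Y_obs·Q·ΔS = 0.1585 × 4584 ≈ 726.4 kg VSS/d.

P_X ≈ 726 kg VSS/d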